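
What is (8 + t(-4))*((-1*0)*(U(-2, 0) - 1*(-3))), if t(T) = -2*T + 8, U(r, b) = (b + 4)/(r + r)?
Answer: 0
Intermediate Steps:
U(r, b) = (4 + b)/(2*r) (U(r, b) = (4 + b)/((2*r)) = (4 + b)*(1/(2*r)) = (4 + b)/(2*r))
t(T) = 8 - 2*T
(8 + t(-4))*((-1*0)*(U(-2, 0) - 1*(-3))) = (8 + (8 - 2*(-4)))*((-1*0)*((½)*(4 + 0)/(-2) - 1*(-3))) = (8 + (8 + 8))*(0*((½)*(-½)*4 + 3)) = (8 + 16)*(0*(-1 + 3)) = 24*(0*2) = 24*0 = 0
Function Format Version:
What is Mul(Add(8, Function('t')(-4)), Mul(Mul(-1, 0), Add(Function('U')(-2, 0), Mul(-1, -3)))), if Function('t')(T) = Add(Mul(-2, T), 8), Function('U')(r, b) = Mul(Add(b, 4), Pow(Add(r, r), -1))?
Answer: 0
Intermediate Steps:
Function('U')(r, b) = Mul(Rational(1, 2), Pow(r, -1), Add(4, b)) (Function('U')(r, b) = Mul(Add(4, b), Pow(Mul(2, r), -1)) = Mul(Add(4, b), Mul(Rational(1, 2), Pow(r, -1))) = Mul(Rational(1, 2), Pow(r, -1), Add(4, b)))
Function('t')(T) = Add(8, Mul(-2, T))
Mul(Add(8, Function('t')(-4)), Mul(Mul(-1, 0), Add(Function('U')(-2, 0), Mul(-1, -3)))) = Mul(Add(8, Add(8, Mul(-2, -4))), Mul(Mul(-1, 0), Add(Mul(Rational(1, 2), Pow(-2, -1), Add(4, 0)), Mul(-1, -3)))) = Mul(Add(8, Add(8, 8)), Mul(0, Add(Mul(Rational(1, 2), Rational(-1, 2), 4), 3))) = Mul(Add(8, 16), Mul(0, Add(-1, 3))) = Mul(24, Mul(0, 2)) = Mul(24, 0) = 0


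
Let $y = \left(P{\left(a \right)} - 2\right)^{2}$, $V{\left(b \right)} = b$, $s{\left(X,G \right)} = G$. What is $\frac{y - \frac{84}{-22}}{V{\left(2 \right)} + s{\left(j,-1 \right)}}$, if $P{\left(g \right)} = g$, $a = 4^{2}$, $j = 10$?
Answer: $\frac{2198}{11} \approx 199.82$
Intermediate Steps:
$a = 16$
$y = 196$ ($y = \left(16 - 2\right)^{2} = 14^{2} = 196$)
$\frac{y - \frac{84}{-22}}{V{\left(2 \right)} + s{\left(j,-1 \right)}} = \frac{196 - \frac{84}{-22}}{2 - 1} = \frac{196 - - \frac{42}{11}}{1} = \left(196 + \frac{42}{11}\right) 1 = \frac{2198}{11} \cdot 1 = \frac{2198}{11}$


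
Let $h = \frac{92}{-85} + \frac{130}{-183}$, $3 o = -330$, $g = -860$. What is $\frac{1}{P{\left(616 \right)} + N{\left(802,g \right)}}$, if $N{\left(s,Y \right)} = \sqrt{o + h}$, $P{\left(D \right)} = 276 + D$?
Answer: $\frac{3468765}{3094573114} - \frac{i \sqrt{6762287370}}{6189146228} \approx 0.0011209 - 1.3287 \cdot 10^{-5} i$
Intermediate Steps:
$o = -110$ ($o = \frac{1}{3} \left(-330\right) = -110$)
$h = - \frac{27886}{15555}$ ($h = 92 \left(- \frac{1}{85}\right) + 130 \left(- \frac{1}{183}\right) = - \frac{92}{85} - \frac{130}{183} = - \frac{27886}{15555} \approx -1.7927$)
$N{\left(s,Y \right)} = \frac{2 i \sqrt{6762287370}}{15555}$ ($N{\left(s,Y \right)} = \sqrt{-110 - \frac{27886}{15555}} = \sqrt{- \frac{1738936}{15555}} = \frac{2 i \sqrt{6762287370}}{15555}$)
$\frac{1}{P{\left(616 \right)} + N{\left(802,g \right)}} = \frac{1}{\left(276 + 616\right) + \frac{2 i \sqrt{6762287370}}{15555}} = \frac{1}{892 + \frac{2 i \sqrt{6762287370}}{15555}}$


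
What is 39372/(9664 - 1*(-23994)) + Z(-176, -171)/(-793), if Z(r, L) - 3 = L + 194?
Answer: 1167188/1026569 ≈ 1.1370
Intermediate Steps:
Z(r, L) = 197 + L (Z(r, L) = 3 + (L + 194) = 3 + (194 + L) = 197 + L)
39372/(9664 - 1*(-23994)) + Z(-176, -171)/(-793) = 39372/(9664 - 1*(-23994)) + (197 - 171)/(-793) = 39372/(9664 + 23994) + 26*(-1/793) = 39372/33658 - 2/61 = 39372*(1/33658) - 2/61 = 19686/16829 - 2/61 = 1167188/1026569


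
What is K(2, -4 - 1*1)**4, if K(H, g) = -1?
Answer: 1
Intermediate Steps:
K(2, -4 - 1*1)**4 = (-1)**4 = 1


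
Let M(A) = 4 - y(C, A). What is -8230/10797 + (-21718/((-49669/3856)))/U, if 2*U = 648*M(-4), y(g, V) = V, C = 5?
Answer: -1618297109/14479457211 ≈ -0.11177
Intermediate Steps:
M(A) = 4 - A
U = 2592 (U = (648*(4 - 1*(-4)))/2 = (648*(4 + 4))/2 = (648*8)/2 = (½)*5184 = 2592)
-8230/10797 + (-21718/((-49669/3856)))/U = -8230/10797 - 21718/((-49669/3856))/2592 = -8230*1/10797 - 21718/((-49669*1/3856))*(1/2592) = -8230/10797 - 21718/(-49669/3856)*(1/2592) = -8230/10797 - 21718*(-3856/49669)*(1/2592) = -8230/10797 + (83744608/49669)*(1/2592) = -8230/10797 + 2617019/4023189 = -1618297109/14479457211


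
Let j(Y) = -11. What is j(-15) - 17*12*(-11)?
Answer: 2233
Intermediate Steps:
j(-15) - 17*12*(-11) = -11 - 17*12*(-11) = -11 - 204*(-11) = -11 - 1*(-2244) = -11 + 2244 = 2233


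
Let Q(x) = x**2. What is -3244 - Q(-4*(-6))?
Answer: -3820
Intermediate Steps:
-3244 - Q(-4*(-6)) = -3244 - (-4*(-6))**2 = -3244 - 1*24**2 = -3244 - 1*576 = -3244 - 576 = -3820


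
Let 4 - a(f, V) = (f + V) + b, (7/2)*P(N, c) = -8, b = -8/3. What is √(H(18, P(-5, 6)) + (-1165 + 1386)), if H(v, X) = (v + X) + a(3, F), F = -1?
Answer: √106449/21 ≈ 15.536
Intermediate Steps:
b = -8/3 (b = -8*⅓ = -8/3 ≈ -2.6667)
P(N, c) = -16/7 (P(N, c) = (2/7)*(-8) = -16/7)
a(f, V) = 20/3 - V - f (a(f, V) = 4 - ((f + V) - 8/3) = 4 - ((V + f) - 8/3) = 4 - (-8/3 + V + f) = 4 + (8/3 - V - f) = 20/3 - V - f)
H(v, X) = 14/3 + X + v (H(v, X) = (v + X) + (20/3 - 1*(-1) - 1*3) = (X + v) + (20/3 + 1 - 3) = (X + v) + 14/3 = 14/3 + X + v)
√(H(18, P(-5, 6)) + (-1165 + 1386)) = √((14/3 - 16/7 + 18) + (-1165 + 1386)) = √(428/21 + 221) = √(5069/21) = √106449/21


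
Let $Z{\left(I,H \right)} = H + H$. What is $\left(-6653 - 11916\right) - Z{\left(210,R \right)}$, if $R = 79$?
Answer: $-18727$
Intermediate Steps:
$Z{\left(I,H \right)} = 2 H$
$\left(-6653 - 11916\right) - Z{\left(210,R \right)} = \left(-6653 - 11916\right) - 2 \cdot 79 = -18569 - 158 = -18727$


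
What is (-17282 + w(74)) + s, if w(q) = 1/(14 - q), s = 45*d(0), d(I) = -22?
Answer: -1096321/60 ≈ -18272.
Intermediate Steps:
s = -990 (s = 45*(-22) = -990)
(-17282 + w(74)) + s = (-17282 - 1/(-14 + 74)) - 990 = (-17282 - 1/60) - 990 = -1036921/60 - 990 = -1096321/60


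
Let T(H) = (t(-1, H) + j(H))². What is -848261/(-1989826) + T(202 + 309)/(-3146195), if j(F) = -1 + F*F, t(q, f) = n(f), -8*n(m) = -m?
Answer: -4343594380769048193/200332179586240 ≈ -21682.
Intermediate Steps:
n(m) = m/8 (n(m) = -(-1)*m/8 = m/8)
t(q, f) = f/8
j(F) = -1 + F²
T(H) = (-1 + H² + H/8)² (T(H) = (H/8 + (-1 + H²))² = (-1 + H² + H/8)²)
-848261/(-1989826) + T(202 + 309)/(-3146195) = -848261/(-1989826) + ((-8 + (202 + 309) + 8*(202 + 309)²)²/64)/(-3146195) = -848261*(-1/1989826) + ((-8 + 511 + 8*511²)²/64)*(-1/3146195) = 848261/1989826 + ((-8 + 511 + 8*261121)²/64)*(-1/3146195) = 848261/1989826 + ((-8 + 511 + 2088968)²/64)*(-1/3146195) = 848261/1989826 + ((1/64)*2089471²)*(-1/3146195) = 848261/1989826 + ((1/64)*4365889059841)*(-1/3146195) = 848261/1989826 + (4365889059841/64)*(-1/3146195) = 848261/1989826 - 4365889059841/201356480 = -4343594380769048193/200332179586240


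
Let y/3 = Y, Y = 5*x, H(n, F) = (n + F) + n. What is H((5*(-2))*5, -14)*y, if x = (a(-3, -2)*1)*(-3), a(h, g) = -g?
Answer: 10260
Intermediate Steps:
H(n, F) = F + 2*n (H(n, F) = (F + n) + n = F + 2*n)
x = -6 (x = (-1*(-2)*1)*(-3) = (2*1)*(-3) = 2*(-3) = -6)
Y = -30 (Y = 5*(-6) = -30)
y = -90 (y = 3*(-30) = -90)
H((5*(-2))*5, -14)*y = (-14 + 2*((5*(-2))*5))*(-90) = (-14 + 2*(-10*5))*(-90) = (-14 + 2*(-50))*(-90) = (-14 - 100)*(-90) = -114*(-90) = 10260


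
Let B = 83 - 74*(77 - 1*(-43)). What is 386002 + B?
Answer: 377205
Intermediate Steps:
B = -8797 (B = 83 - 74*(77 + 43) = 83 - 74*120 = 83 - 8880 = -8797)
386002 + B = 386002 - 8797 = 377205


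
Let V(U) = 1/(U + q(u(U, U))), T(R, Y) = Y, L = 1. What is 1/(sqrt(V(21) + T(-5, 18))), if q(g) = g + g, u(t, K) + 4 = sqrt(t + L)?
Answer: sqrt(13 + 2*sqrt(22))/sqrt(235 + 36*sqrt(22)) ≈ 0.23541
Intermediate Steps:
u(t, K) = -4 + sqrt(1 + t) (u(t, K) = -4 + sqrt(t + 1) = -4 + sqrt(1 + t))
q(g) = 2*g
V(U) = 1/(-8 + U + 2*sqrt(1 + U)) (V(U) = 1/(U + 2*(-4 + sqrt(1 + U))) = 1/(U + (-8 + 2*sqrt(1 + U))) = 1/(-8 + U + 2*sqrt(1 + U)))
1/(sqrt(V(21) + T(-5, 18))) = 1/(sqrt(1/(-8 + 21 + 2*sqrt(1 + 21)) + 18)) = 1/(sqrt(1/(-8 + 21 + 2*sqrt(22)) + 18)) = 1/(sqrt(1/(13 + 2*sqrt(22)) + 18)) = 1/(sqrt(18 + 1/(13 + 2*sqrt(22)))) = 1/sqrt(18 + 1/(13 + 2*sqrt(22)))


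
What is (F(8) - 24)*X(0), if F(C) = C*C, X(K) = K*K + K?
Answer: 0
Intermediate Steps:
X(K) = K + K² (X(K) = K² + K = K + K²)
F(C) = C²
(F(8) - 24)*X(0) = (8² - 24)*(0*(1 + 0)) = (64 - 24)*(0*1) = 40*0 = 0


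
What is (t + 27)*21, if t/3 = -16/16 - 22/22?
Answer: 441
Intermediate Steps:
t = -6 (t = 3*(-16/16 - 22/22) = 3*(-16*1/16 - 22*1/22) = 3*(-1 - 1) = 3*(-2) = -6)
(t + 27)*21 = (-6 + 27)*21 = 21*21 = 441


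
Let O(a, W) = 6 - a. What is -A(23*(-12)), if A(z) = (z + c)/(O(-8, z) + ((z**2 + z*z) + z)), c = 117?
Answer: 159/152090 ≈ 0.0010454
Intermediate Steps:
A(z) = (117 + z)/(14 + z + 2*z**2) (A(z) = (z + 117)/((6 - 1*(-8)) + ((z**2 + z*z) + z)) = (117 + z)/((6 + 8) + ((z**2 + z**2) + z)) = (117 + z)/(14 + (2*z**2 + z)) = (117 + z)/(14 + (z + 2*z**2)) = (117 + z)/(14 + z + 2*z**2))
-A(23*(-12)) = -(117 + 23*(-12))/(14 + 23*(-12) + 2*(23*(-12))**2) = -(117 - 276)/(14 - 276 + 2*(-276)**2) = -(-159)/(14 - 276 + 2*76176) = -(-159)/(14 - 276 + 152352) = -(-159)/152090 = -1*(-159/152090) = 159/152090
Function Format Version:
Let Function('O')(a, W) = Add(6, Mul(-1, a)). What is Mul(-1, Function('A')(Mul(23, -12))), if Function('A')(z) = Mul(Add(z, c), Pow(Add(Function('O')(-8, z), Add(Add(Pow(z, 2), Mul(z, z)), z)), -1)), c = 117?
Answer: Rational(159, 152090) ≈ 0.0010454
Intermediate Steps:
Function('A')(z) = Mul(Pow(Add(14, z, Mul(2, Pow(z, 2))), -1), Add(117, z)) (Function('A')(z) = Mul(Add(z, 117), Pow(Add(Add(6, Mul(-1, -8)), Add(Add(Pow(z, 2), Mul(z, z)), z)), -1)) = Mul(Add(117, z), Pow(Add(Add(6, 8), Add(Add(Pow(z, 2), Pow(z, 2)), z)), -1)) = Mul(Add(117, z), Pow(Add(14, Add(Mul(2, Pow(z, 2)), z)), -1)) = Mul(Add(117, z), Pow(Add(14, Add(z, Mul(2, Pow(z, 2)))), -1)) = Mul(Add(117, z), Pow(Add(14, z, Mul(2, Pow(z, 2))), -1)) = Mul(Pow(Add(14, z, Mul(2, Pow(z, 2))), -1), Add(117, z)))
Mul(-1, Function('A')(Mul(23, -12))) = Mul(-1, Mul(Pow(Add(14, Mul(23, -12), Mul(2, Pow(Mul(23, -12), 2))), -1), Add(117, Mul(23, -12)))) = Mul(-1, Mul(Pow(Add(14, -276, Mul(2, Pow(-276, 2))), -1), Add(117, -276))) = Mul(-1, Mul(Pow(Add(14, -276, Mul(2, 76176)), -1), -159)) = Mul(-1, Mul(Pow(Add(14, -276, 152352), -1), -159)) = Mul(-1, Mul(Pow(152090, -1), -159)) = Mul(-1, Mul(Rational(1, 152090), -159)) = Mul(-1, Rational(-159, 152090)) = Rational(159, 152090)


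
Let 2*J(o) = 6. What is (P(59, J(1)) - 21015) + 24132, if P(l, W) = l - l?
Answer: 3117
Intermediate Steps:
J(o) = 3 (J(o) = (1/2)*6 = 3)
P(l, W) = 0
(P(59, J(1)) - 21015) + 24132 = (0 - 21015) + 24132 = -21015 + 24132 = 3117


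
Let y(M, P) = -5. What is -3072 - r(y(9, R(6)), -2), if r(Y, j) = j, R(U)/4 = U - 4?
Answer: -3070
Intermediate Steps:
R(U) = -16 + 4*U (R(U) = 4*(U - 4) = 4*(-4 + U) = -16 + 4*U)
-3072 - r(y(9, R(6)), -2) = -3072 - 1*(-2) = -3072 + 2 = -3070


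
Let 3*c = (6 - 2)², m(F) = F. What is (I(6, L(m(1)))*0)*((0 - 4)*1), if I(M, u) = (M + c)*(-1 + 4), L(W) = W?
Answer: 0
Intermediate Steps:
c = 16/3 (c = (6 - 2)²/3 = (⅓)*4² = (⅓)*16 = 16/3 ≈ 5.3333)
I(M, u) = 16 + 3*M (I(M, u) = (M + 16/3)*(-1 + 4) = (16/3 + M)*3 = 16 + 3*M)
(I(6, L(m(1)))*0)*((0 - 4)*1) = ((16 + 3*6)*0)*((0 - 4)*1) = ((16 + 18)*0)*(-4*1) = (34*0)*(-4) = 0*(-4) = 0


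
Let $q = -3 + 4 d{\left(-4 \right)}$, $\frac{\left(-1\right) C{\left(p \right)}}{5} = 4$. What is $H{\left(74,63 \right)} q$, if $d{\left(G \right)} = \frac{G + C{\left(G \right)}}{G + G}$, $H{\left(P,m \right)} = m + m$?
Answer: $1134$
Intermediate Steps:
$H{\left(P,m \right)} = 2 m$
$C{\left(p \right)} = -20$ ($C{\left(p \right)} = \left(-5\right) 4 = -20$)
$d{\left(G \right)} = \frac{-20 + G}{2 G}$ ($d{\left(G \right)} = \frac{G - 20}{G + G} = \frac{-20 + G}{2 G}$)
$q = 9$ ($q = -3 + 4 \frac{-20 - 4}{2 \left(-4\right)} = -3 + 4 \cdot \frac{1}{2} \left(- \frac{1}{4}\right) \left(-24\right) = -3 + 4 \cdot 3 = -3 + 12 = 9$)
$H{\left(74,63 \right)} q = 2 \cdot 63 \cdot 9 = 126 \cdot 9 = 1134$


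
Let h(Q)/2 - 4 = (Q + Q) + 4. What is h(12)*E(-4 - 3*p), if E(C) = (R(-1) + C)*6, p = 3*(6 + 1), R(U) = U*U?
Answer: -25344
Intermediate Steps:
R(U) = U**2
p = 21 (p = 3*7 = 21)
h(Q) = 16 + 4*Q (h(Q) = 8 + 2*((Q + Q) + 4) = 8 + 2*(2*Q + 4) = 8 + 2*(4 + 2*Q) = 8 + (8 + 4*Q) = 16 + 4*Q)
E(C) = 6 + 6*C (E(C) = ((-1)**2 + C)*6 = (1 + C)*6 = 6 + 6*C)
h(12)*E(-4 - 3*p) = (16 + 4*12)*(6 + 6*(-4 - 3*21)) = (16 + 48)*(6 + 6*(-4 - 63)) = 64*(6 + 6*(-67)) = 64*(6 - 402) = 64*(-396) = -25344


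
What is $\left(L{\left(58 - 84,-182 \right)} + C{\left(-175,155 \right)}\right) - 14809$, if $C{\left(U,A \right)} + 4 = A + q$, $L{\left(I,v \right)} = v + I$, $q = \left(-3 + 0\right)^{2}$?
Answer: $-14857$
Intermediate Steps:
$q = 9$ ($q = \left(-3\right)^{2} = 9$)
$L{\left(I,v \right)} = I + v$
$C{\left(U,A \right)} = 5 + A$ ($C{\left(U,A \right)} = -4 + \left(A + 9\right) = -4 + \left(9 + A\right) = 5 + A$)
$\left(L{\left(58 - 84,-182 \right)} + C{\left(-175,155 \right)}\right) - 14809 = \left(\left(\left(58 - 84\right) - 182\right) + \left(5 + 155\right)\right) - 14809 = \left(\left(-26 - 182\right) + 160\right) - 14809 = \left(-208 + 160\right) - 14809 = -48 - 14809 = -14857$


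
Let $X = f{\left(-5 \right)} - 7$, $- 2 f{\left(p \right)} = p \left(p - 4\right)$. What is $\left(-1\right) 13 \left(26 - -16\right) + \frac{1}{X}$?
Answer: $- \frac{32216}{59} \approx -546.03$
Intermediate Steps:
$f{\left(p \right)} = - \frac{p \left(-4 + p\right)}{2}$ ($f{\left(p \right)} = - \frac{p \left(p - 4\right)}{2} = - \frac{p \left(-4 + p\right)}{2}$)
$X = - \frac{59}{2}$ ($X = \frac{1}{2} \left(-5\right) \left(4 - -5\right) - 7 = \frac{1}{2} \left(-5\right) \left(4 + 5\right) - 7 = \frac{1}{2} \left(-5\right) 9 - 7 = - \frac{45}{2} - 7 = - \frac{59}{2} \approx -29.5$)
$\left(-1\right) 13 \left(26 - -16\right) + \frac{1}{X} = \left(-1\right) 13 \left(26 - -16\right) + \frac{1}{- \frac{59}{2}} = - 13 \left(26 + 16\right) - \frac{2}{59} = \left(-13\right) 42 - \frac{2}{59} = -546 - \frac{2}{59} = - \frac{32216}{59}$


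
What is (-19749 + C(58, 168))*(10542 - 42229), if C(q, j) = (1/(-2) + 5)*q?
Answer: 617516256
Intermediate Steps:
C(q, j) = 9*q/2 (C(q, j) = (-1/2 + 5)*q = 9*q/2)
(-19749 + C(58, 168))*(10542 - 42229) = (-19749 + (9/2)*58)*(10542 - 42229) = (-19749 + 261)*(-31687) = -19488*(-31687) = 617516256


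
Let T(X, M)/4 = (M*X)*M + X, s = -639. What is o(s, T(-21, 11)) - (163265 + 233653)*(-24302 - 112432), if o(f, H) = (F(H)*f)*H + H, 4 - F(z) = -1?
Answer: 54304917924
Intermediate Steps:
F(z) = 5 (F(z) = 4 - 1*(-1) = 4 + 1 = 5)
T(X, M) = 4*X + 4*X*M² (T(X, M) = 4*((M*X)*M + X) = 4*(X*M² + X) = 4*(X + X*M²) = 4*X + 4*X*M²)
o(f, H) = H + 5*H*f (o(f, H) = (5*f)*H + H = 5*H*f + H = H + 5*H*f)
o(s, T(-21, 11)) - (163265 + 233653)*(-24302 - 112432) = (4*(-21)*(1 + 11²))*(1 + 5*(-639)) - (163265 + 233653)*(-24302 - 112432) = (4*(-21)*(1 + 121))*(1 - 3195) - 396918*(-136734) = (4*(-21)*122)*(-3194) - 1*(-54272185812) = -10248*(-3194) + 54272185812 = 32732112 + 54272185812 = 54304917924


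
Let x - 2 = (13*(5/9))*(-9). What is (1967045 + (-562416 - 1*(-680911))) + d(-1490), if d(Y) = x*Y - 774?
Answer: 2178636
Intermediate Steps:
x = -63 (x = 2 + (13*(5/9))*(-9) = 2 + (65/9)*(-9) = 2 - 65 = -63)
d(Y) = -774 - 63*Y (d(Y) = -63*Y - 774 = -774 - 63*Y)
(1967045 + (-562416 - 1*(-680911))) + d(-1490) = (1967045 + (-562416 - 1*(-680911))) + (-774 - 63*(-1490)) = (1967045 + (-562416 + 680911)) + (-774 + 93870) = (1967045 + 118495) + 93096 = 2085540 + 93096 = 2178636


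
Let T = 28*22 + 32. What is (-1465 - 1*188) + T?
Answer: -1005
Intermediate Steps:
T = 648 (T = 616 + 32 = 648)
(-1465 - 1*188) + T = (-1465 - 1*188) + 648 = (-1465 - 188) + 648 = -1653 + 648 = -1005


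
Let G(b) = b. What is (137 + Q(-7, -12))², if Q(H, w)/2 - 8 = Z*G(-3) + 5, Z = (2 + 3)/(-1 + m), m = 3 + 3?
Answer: 24649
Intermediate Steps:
m = 6
Z = 1 (Z = (2 + 3)/(-1 + 6) = 5/5 = 5*(⅕) = 1)
Q(H, w) = 20 (Q(H, w) = 16 + 2*(1*(-3) + 5) = 16 + 2*(-3 + 5) = 16 + 2*2 = 16 + 4 = 20)
(137 + Q(-7, -12))² = (137 + 20)² = 157² = 24649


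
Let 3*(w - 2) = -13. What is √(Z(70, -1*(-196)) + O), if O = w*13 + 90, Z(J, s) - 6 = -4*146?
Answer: I*√4665/3 ≈ 22.767*I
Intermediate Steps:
w = -7/3 (w = 2 + (⅓)*(-13) = 2 - 13/3 = -7/3 ≈ -2.3333)
Z(J, s) = -578 (Z(J, s) = 6 - 4*146 = 6 - 584 = -578)
O = 179/3 (O = -7/3*13 + 90 = -91/3 + 90 = 179/3 ≈ 59.667)
√(Z(70, -1*(-196)) + O) = √(-578 + 179/3) = √(-1555/3) = I*√4665/3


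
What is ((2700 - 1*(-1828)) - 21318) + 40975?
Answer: 24185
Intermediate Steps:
((2700 - 1*(-1828)) - 21318) + 40975 = ((2700 + 1828) - 21318) + 40975 = (4528 - 21318) + 40975 = -16790 + 40975 = 24185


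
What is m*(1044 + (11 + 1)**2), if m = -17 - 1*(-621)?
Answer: 717552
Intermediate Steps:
m = 604 (m = -17 + 621 = 604)
m*(1044 + (11 + 1)**2) = 604*(1044 + (11 + 1)**2) = 604*(1044 + 12**2) = 604*(1044 + 144) = 604*1188 = 717552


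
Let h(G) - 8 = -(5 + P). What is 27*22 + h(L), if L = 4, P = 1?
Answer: 596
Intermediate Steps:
h(G) = 2 (h(G) = 8 - (5 + 1) = 8 - 1*6 = 8 - 6 = 2)
27*22 + h(L) = 27*22 + 2 = 594 + 2 = 596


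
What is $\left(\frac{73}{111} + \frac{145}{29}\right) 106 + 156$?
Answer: $\frac{83884}{111} \approx 755.71$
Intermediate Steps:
$\left(\frac{73}{111} + \frac{145}{29}\right) 106 + 156 = \left(73 \cdot \frac{1}{111} + 145 \cdot \frac{1}{29}\right) 106 + 156 = \left(\frac{73}{111} + 5\right) 106 + 156 = \frac{628}{111} \cdot 106 + 156 = \frac{66568}{111} + 156 = \frac{83884}{111}$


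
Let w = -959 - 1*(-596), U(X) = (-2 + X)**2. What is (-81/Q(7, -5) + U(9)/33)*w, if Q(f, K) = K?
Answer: -32098/5 ≈ -6419.6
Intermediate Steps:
w = -363 (w = -959 + 596 = -363)
(-81/Q(7, -5) + U(9)/33)*w = (-81/(-5) + (-2 + 9)**2/33)*(-363) = (-81*(-1/5) + 7**2*(1/33))*(-363) = (81/5 + 49*(1/33))*(-363) = (81/5 + 49/33)*(-363) = (2918/165)*(-363) = -32098/5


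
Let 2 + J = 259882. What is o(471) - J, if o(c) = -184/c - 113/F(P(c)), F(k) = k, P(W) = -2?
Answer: -244754105/942 ≈ -2.5982e+5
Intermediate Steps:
J = 259880 (J = -2 + 259882 = 259880)
o(c) = 113/2 - 184/c (o(c) = -184/c - 113/(-2) = -184/c - 113*(-½) = -184/c + 113/2 = 113/2 - 184/c)
o(471) - J = (113/2 - 184/471) - 1*259880 = (113/2 - 184*1/471) - 259880 = (113/2 - 184/471) - 259880 = 52855/942 - 259880 = -244754105/942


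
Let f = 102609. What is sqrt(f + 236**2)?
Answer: sqrt(158305) ≈ 397.88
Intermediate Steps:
sqrt(f + 236**2) = sqrt(102609 + 236**2) = sqrt(102609 + 55696) = sqrt(158305)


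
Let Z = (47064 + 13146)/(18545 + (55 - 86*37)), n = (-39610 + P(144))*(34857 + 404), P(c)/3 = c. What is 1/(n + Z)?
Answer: -7709/10649640095617 ≈ -7.2387e-10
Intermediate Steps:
P(c) = 3*c
n = -1381455458 (n = (-39610 + 3*144)*(34857 + 404) = (-39610 + 432)*35261 = -39178*35261 = -1381455458)
Z = 30105/7709 (Z = 60210/(18545 + (55 - 3182)) = 60210/(18545 - 3127) = 60210/15418 = 60210*(1/15418) = 30105/7709 ≈ 3.9052)
1/(n + Z) = 1/(-1381455458 + 30105/7709) = 1/(-10649640095617/7709) = -7709/10649640095617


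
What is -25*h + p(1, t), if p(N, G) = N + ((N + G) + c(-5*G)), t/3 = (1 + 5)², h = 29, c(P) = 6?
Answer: -609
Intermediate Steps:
t = 108 (t = 3*(1 + 5)² = 3*6² = 3*36 = 108)
p(N, G) = 6 + G + 2*N (p(N, G) = N + ((N + G) + 6) = N + ((G + N) + 6) = N + (6 + G + N) = 6 + G + 2*N)
-25*h + p(1, t) = -25*29 + (6 + 108 + 2*1) = -725 + (6 + 108 + 2) = -725 + 116 = -609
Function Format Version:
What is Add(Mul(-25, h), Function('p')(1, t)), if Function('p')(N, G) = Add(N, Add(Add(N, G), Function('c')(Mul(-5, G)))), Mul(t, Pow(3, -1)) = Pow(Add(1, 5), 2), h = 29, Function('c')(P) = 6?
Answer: -609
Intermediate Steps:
t = 108 (t = Mul(3, Pow(Add(1, 5), 2)) = Mul(3, Pow(6, 2)) = Mul(3, 36) = 108)
Function('p')(N, G) = Add(6, G, Mul(2, N)) (Function('p')(N, G) = Add(N, Add(Add(N, G), 6)) = Add(N, Add(Add(G, N), 6)) = Add(N, Add(6, G, N)) = Add(6, G, Mul(2, N)))
Add(Mul(-25, h), Function('p')(1, t)) = Add(Mul(-25, 29), Add(6, 108, Mul(2, 1))) = Add(-725, Add(6, 108, 2)) = Add(-725, 116) = -609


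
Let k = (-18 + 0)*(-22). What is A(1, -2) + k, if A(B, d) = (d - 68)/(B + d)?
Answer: 466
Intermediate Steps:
A(B, d) = (-68 + d)/(B + d)
k = 396 (k = -18*(-22) = 396)
A(1, -2) + k = (-68 - 2)/(1 - 2) + 396 = -70/(-1) + 396 = -1*(-70) + 396 = 70 + 396 = 466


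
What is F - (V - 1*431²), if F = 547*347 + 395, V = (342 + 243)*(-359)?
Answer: 585980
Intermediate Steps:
V = -210015 (V = 585*(-359) = -210015)
F = 190204 (F = 189809 + 395 = 190204)
F - (V - 1*431²) = 190204 - (-210015 - 1*431²) = 190204 - (-210015 - 1*185761) = 190204 - (-210015 - 185761) = 190204 - 1*(-395776) = 190204 + 395776 = 585980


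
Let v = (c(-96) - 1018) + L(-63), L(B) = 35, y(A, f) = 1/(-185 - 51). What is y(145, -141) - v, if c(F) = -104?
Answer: 256531/236 ≈ 1087.0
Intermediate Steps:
y(A, f) = -1/236 (y(A, f) = 1/(-236) = -1/236)
v = -1087 (v = (-104 - 1018) + 35 = -1122 + 35 = -1087)
y(145, -141) - v = -1/236 - 1*(-1087) = -1/236 + 1087 = 256531/236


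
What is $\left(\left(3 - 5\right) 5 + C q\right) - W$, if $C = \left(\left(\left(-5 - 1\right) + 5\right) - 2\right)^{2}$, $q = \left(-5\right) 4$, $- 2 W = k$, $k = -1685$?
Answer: $- \frac{2065}{2} \approx -1032.5$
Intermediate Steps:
$W = \frac{1685}{2}$ ($W = \left(- \frac{1}{2}\right) \left(-1685\right) = \frac{1685}{2} \approx 842.5$)
$q = -20$
$C = 9$ ($C = \left(\left(-6 + 5\right) - 2\right)^{2} = \left(-1 - 2\right)^{2} = \left(-3\right)^{2} = 9$)
$\left(\left(3 - 5\right) 5 + C q\right) - W = \left(\left(3 - 5\right) 5 + 9 \left(-20\right)\right) - \frac{1685}{2} = \left(\left(-2\right) 5 - 180\right) - \frac{1685}{2} = \left(-10 - 180\right) - \frac{1685}{2} = -190 - \frac{1685}{2} = - \frac{2065}{2}$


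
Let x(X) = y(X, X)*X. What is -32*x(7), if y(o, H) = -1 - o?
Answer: 1792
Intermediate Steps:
x(X) = X*(-1 - X) (x(X) = (-1 - X)*X = X*(-1 - X))
-32*x(7) = -(-32)*7*(1 + 7) = -(-32)*7*8 = -32*(-56) = 1792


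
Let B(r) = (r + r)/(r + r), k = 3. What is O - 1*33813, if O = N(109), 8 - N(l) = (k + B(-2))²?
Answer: -33821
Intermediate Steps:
B(r) = 1 (B(r) = (2*r)/((2*r)) = (2*r)*(1/(2*r)) = 1)
N(l) = -8 (N(l) = 8 - (3 + 1)² = 8 - 1*4² = 8 - 1*16 = 8 - 16 = -8)
O = -8
O - 1*33813 = -8 - 1*33813 = -8 - 33813 = -33821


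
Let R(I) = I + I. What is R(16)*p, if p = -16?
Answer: -512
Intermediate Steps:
R(I) = 2*I
R(16)*p = (2*16)*(-16) = 32*(-16) = -512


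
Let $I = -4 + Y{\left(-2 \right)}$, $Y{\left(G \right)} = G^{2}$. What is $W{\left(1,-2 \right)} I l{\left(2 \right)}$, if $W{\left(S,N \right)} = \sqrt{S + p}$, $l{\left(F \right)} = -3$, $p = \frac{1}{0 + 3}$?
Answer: $0$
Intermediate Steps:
$p = \frac{1}{3} \approx 0.33333$
$W{\left(S,N \right)} = \sqrt{\frac{1}{3} + S}$ ($W{\left(S,N \right)} = \sqrt{S + \frac{1}{3}} = \sqrt{\frac{1}{3} + S}$)
$I = 0$ ($I = -4 + \left(-2\right)^{2} = -4 + 4 = 0$)
$W{\left(1,-2 \right)} I l{\left(2 \right)} = \frac{\sqrt{3 + 9 \cdot 1}}{3} \cdot 0 \left(-3\right) = \frac{\sqrt{3 + 9}}{3} \cdot 0 \left(-3\right) = \frac{\sqrt{12}}{3} \cdot 0 \left(-3\right) = \frac{2 \sqrt{3}}{3} \cdot 0 \left(-3\right) = 0 \left(-3\right) = 0$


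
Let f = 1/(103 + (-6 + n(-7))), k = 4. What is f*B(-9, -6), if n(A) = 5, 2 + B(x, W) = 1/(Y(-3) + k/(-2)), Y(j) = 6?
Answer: -7/408 ≈ -0.017157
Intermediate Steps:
B(x, W) = -7/4 (B(x, W) = -2 + 1/(6 + 4/(-2)) = -2 + 1/(6 + 4*(-1/2)) = -2 + 1/(6 - 2) = -2 + 1/4 = -7/4)
f = 1/102 (f = 1/(103 + (-6 + 5)) = 1/(103 - 1) = 1/102 ≈ 0.0098039)
f*B(-9, -6) = (1/102)*(-7/4) = -7/408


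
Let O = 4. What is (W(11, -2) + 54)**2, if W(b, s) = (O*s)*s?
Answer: 4900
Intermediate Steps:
W(b, s) = 4*s**2 (W(b, s) = (4*s)*s = 4*s**2)
(W(11, -2) + 54)**2 = (4*(-2)**2 + 54)**2 = (4*4 + 54)**2 = (16 + 54)**2 = 70**2 = 4900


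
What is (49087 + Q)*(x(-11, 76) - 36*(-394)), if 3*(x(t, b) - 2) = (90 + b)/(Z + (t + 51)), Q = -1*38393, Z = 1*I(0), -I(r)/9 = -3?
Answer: 30494497088/201 ≈ 1.5171e+8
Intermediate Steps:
I(r) = 27 (I(r) = -9*(-3) = 27)
Z = 27 (Z = 1*27 = 27)
Q = -38393
x(t, b) = 2 + (90 + b)/(3*(78 + t)) (x(t, b) = 2 + ((90 + b)/(27 + (t + 51)))/3 = 2 + ((90 + b)/(27 + (51 + t)))/3 = 2 + ((90 + b)/(78 + t))/3 = 2 + (90 + b)/(3*(78 + t)))
(49087 + Q)*(x(-11, 76) - 36*(-394)) = (49087 - 38393)*((558 + 76 + 6*(-11))/(3*(78 - 11)) - 36*(-394)) = 10694*((1/3)*(558 + 76 - 66)/67 + 14184) = 10694*((1/3)*(1/67)*568 + 14184) = 10694*(568/201 + 14184) = 10694*(2851552/201) = 30494497088/201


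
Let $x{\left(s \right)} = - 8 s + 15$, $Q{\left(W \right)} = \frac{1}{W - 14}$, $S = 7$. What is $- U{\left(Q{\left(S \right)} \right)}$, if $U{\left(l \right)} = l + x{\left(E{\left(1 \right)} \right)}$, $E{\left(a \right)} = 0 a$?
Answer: $- \frac{104}{7} \approx -14.857$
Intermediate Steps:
$E{\left(a \right)} = 0$
$Q{\left(W \right)} = \frac{1}{-14 + W}$
$x{\left(s \right)} = 15 - 8 s$
$U{\left(l \right)} = 15 + l$ ($U{\left(l \right)} = l + \left(15 - 0\right) = l + \left(15 + 0\right) = l + 15 = 15 + l$)
$- U{\left(Q{\left(S \right)} \right)} = - (15 + \frac{1}{-14 + 7}) = - (15 + \frac{1}{-7}) = - (15 - \frac{1}{7}) = \left(-1\right) \frac{104}{7} = - \frac{104}{7}$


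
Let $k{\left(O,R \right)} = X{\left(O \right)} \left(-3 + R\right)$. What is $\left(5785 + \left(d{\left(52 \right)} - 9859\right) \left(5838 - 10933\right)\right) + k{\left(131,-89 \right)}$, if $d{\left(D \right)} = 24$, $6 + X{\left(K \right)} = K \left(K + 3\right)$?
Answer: $48500694$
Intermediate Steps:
$X{\left(K \right)} = -6 + K \left(3 + K\right)$ ($X{\left(K \right)} = -6 + K \left(K + 3\right) = -6 + K \left(3 + K\right)$)
$k{\left(O,R \right)} = \left(-3 + R\right) \left(-6 + O^{2} + 3 O\right)$ ($k{\left(O,R \right)} = \left(-6 + O^{2} + 3 O\right) \left(-3 + R\right) = \left(-3 + R\right) \left(-6 + O^{2} + 3 O\right)$)
$\left(5785 + \left(d{\left(52 \right)} - 9859\right) \left(5838 - 10933\right)\right) + k{\left(131,-89 \right)} = \left(5785 + \left(24 - 9859\right) \left(5838 - 10933\right)\right) + \left(-3 - 89\right) \left(-6 + 131^{2} + 3 \cdot 131\right) = \left(5785 - -50109325\right) - 92 \left(-6 + 17161 + 393\right) = \left(5785 + 50109325\right) - 1614416 = 50115110 - 1614416 = 48500694$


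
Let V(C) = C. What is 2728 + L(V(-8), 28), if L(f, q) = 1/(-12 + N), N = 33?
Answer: 57289/21 ≈ 2728.0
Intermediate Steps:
L(f, q) = 1/21 (L(f, q) = 1/(-12 + 33) = 1/21)
2728 + L(V(-8), 28) = 2728 + 1/21 = 57289/21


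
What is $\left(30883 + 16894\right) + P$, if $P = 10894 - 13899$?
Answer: $44772$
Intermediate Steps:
$P = -3005$
$\left(30883 + 16894\right) + P = \left(30883 + 16894\right) - 3005 = 47777 - 3005 = 44772$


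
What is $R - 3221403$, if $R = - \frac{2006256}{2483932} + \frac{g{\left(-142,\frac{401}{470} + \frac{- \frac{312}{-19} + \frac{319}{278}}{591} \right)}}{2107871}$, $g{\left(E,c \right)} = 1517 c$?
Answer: $- \frac{1546652158294664247064653062}{480117442869442735005} \approx -3.2214 \cdot 10^{6}$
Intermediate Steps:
$R = - \frac{387482712812191341047}{480117442869442735005}$ ($R = - \frac{2006256}{2483932} + \frac{1517 \left(\frac{401}{470} + \frac{- \frac{312}{-19} + \frac{319}{278}}{591}\right)}{2107871} = \left(-2006256\right) \frac{1}{2483932} + 1517 \left(401 \cdot \frac{1}{470} + \left(\left(-312\right) \left(- \frac{1}{19}\right) + 319 \cdot \frac{1}{278}\right) \frac{1}{591}\right) \frac{1}{2107871} = - \frac{501564}{620983} + 1517 \left(\frac{401}{470} + \left(\frac{312}{19} + \frac{319}{278}\right) \frac{1}{591}\right) \frac{1}{2107871} = - \frac{501564}{620983} + 1517 \left(\frac{401}{470} + \frac{92797}{5282} \cdot \frac{1}{591}\right) \frac{1}{2107871} = - \frac{501564}{620983} + 1517 \left(\frac{401}{470} + \frac{92797}{3121662}\right) \frac{1}{2107871} = - \frac{501564}{620983} + 1517 \cdot \frac{323850263}{366795285} \cdot \frac{1}{2107871} = - \frac{501564}{620983} + \frac{491280848971}{366795285} \cdot \frac{1}{2107871} = - \frac{501564}{620983} + \frac{491280848971}{773157144188235} = - \frac{387482712812191341047}{480117442869442735005} \approx -0.80706$)
$R - 3221403 = - \frac{387482712812191341047}{480117442869442735005} - 3221403 = - \frac{1546652158294664247064653062}{480117442869442735005}$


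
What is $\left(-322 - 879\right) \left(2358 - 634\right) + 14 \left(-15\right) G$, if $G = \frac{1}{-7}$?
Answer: $-2070494$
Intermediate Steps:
$G = - \frac{1}{7} \approx -0.14286$
$\left(-322 - 879\right) \left(2358 - 634\right) + 14 \left(-15\right) G = \left(-322 - 879\right) \left(2358 - 634\right) + 14 \left(-15\right) \left(- \frac{1}{7}\right) = \left(-1201\right) 1724 - -30 = -2070524 + 30 = -2070494$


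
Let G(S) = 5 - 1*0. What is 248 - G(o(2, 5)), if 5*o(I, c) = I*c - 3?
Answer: 243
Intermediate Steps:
o(I, c) = -⅗ + I*c/5 (o(I, c) = (I*c - 3)/5 = (-3 + I*c)/5 = -⅗ + I*c/5)
G(S) = 5 (G(S) = 5 + 0 = 5)
248 - G(o(2, 5)) = 248 - 1*5 = 248 - 5 = 243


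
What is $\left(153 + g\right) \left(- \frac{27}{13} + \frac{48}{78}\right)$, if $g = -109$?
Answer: $- \frac{836}{13} \approx -64.308$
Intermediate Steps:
$\left(153 + g\right) \left(- \frac{27}{13} + \frac{48}{78}\right) = \left(153 - 109\right) \left(- \frac{27}{13} + \frac{48}{78}\right) = 44 \left(\left(-27\right) \frac{1}{13} + 48 \cdot \frac{1}{78}\right) = 44 \left(- \frac{27}{13} + \frac{8}{13}\right) = 44 \left(- \frac{19}{13}\right) = - \frac{836}{13}$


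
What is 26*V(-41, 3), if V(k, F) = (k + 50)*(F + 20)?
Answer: 5382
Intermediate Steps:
V(k, F) = (20 + F)*(50 + k) (V(k, F) = (50 + k)*(20 + F) = (20 + F)*(50 + k))
26*V(-41, 3) = 26*(1000 + 20*(-41) + 50*3 + 3*(-41)) = 26*(1000 - 820 + 150 - 123) = 26*207 = 5382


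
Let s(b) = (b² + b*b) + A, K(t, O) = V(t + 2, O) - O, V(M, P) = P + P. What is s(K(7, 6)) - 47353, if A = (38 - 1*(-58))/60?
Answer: -236397/5 ≈ -47279.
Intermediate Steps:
V(M, P) = 2*P
A = 8/5 (A = (38 + 58)*(1/60) = 96*(1/60) = 8/5 ≈ 1.6000)
K(t, O) = O (K(t, O) = 2*O - O = O)
s(b) = 8/5 + 2*b² (s(b) = (b² + b*b) + 8/5 = (b² + b²) + 8/5 = 2*b² + 8/5 = 8/5 + 2*b²)
s(K(7, 6)) - 47353 = (8/5 + 2*6²) - 47353 = (8/5 + 2*36) - 47353 = (8/5 + 72) - 47353 = 368/5 - 47353 = -236397/5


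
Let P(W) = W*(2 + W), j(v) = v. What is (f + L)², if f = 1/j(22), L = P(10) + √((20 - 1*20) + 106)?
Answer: 7026185/484 + 2641*√106/11 ≈ 16989.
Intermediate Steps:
L = 120 + √106 (L = 10*(2 + 10) + √((20 - 1*20) + 106) = 10*12 + √((20 - 20) + 106) = 120 + √(0 + 106) = 120 + √106 ≈ 130.30)
f = 1/22 ≈ 0.045455
(f + L)² = (1/22 + (120 + √106))² = (2641/22 + √106)²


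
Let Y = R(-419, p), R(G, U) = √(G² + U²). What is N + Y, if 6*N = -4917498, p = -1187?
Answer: -819583 + √1584530 ≈ -8.1832e+5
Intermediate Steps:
N = -819583 (N = (⅙)*(-4917498) = -819583)
Y = √1584530 (Y = √((-419)² + (-1187)²) = √(175561 + 1408969) = √1584530 ≈ 1258.8)
N + Y = -819583 + √1584530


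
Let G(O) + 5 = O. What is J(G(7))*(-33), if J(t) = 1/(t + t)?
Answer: -33/4 ≈ -8.2500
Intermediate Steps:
G(O) = -5 + O
J(t) = 1/(2*t)
J(G(7))*(-33) = (1/(2*(-5 + 7)))*(-33) = ((½)/2)*(-33) = ((½)*(½))*(-33) = (¼)*(-33) = -33/4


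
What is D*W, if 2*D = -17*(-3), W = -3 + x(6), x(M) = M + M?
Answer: 459/2 ≈ 229.50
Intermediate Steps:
x(M) = 2*M
W = 9 (W = -3 + 2*6 = -3 + 12 = 9)
D = 51/2 (D = (-17*(-3))/2 = (½)*51 = 51/2 ≈ 25.500)
D*W = (51/2)*9 = 459/2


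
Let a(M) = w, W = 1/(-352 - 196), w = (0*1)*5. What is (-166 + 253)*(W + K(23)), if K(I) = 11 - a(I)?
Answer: 524349/548 ≈ 956.84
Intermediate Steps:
w = 0 (w = 0*5 = 0)
W = -1/548 (W = 1/(-548) = -1/548 ≈ -0.0018248)
a(M) = 0
K(I) = 11 (K(I) = 11 - 1*0 = 11 + 0 = 11)
(-166 + 253)*(W + K(23)) = (-166 + 253)*(-1/548 + 11) = 87*(6027/548) = 524349/548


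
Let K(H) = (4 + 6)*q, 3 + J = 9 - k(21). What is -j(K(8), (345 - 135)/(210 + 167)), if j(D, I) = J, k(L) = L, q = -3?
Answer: 15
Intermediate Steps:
J = -15 (J = -3 + (9 - 1*21) = -3 + (9 - 21) = -3 - 12 = -15)
K(H) = -30 (K(H) = (4 + 6)*(-3) = 10*(-3) = -30)
j(D, I) = -15
-j(K(8), (345 - 135)/(210 + 167)) = -1*(-15) = 15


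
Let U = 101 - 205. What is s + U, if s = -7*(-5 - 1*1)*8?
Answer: 232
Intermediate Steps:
U = -104
s = 336 (s = -7*(-5 - 1)*8 = -7*(-6)*8 = 42*8 = 336)
s + U = 336 - 104 = 232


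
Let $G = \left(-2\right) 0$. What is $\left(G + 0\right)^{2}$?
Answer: $0$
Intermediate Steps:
$G = 0$
$\left(G + 0\right)^{2} = \left(0 + 0\right)^{2} = 0^{2} = 0$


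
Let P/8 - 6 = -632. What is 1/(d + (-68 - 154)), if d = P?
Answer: -1/5230 ≈ -0.00019120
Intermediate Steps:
P = -5008 (P = 48 + 8*(-632) = 48 - 5056 = -5008)
d = -5008
1/(d + (-68 - 154)) = 1/(-5008 + (-68 - 154)) = 1/(-5008 - 222) = 1/(-5230) = -1/5230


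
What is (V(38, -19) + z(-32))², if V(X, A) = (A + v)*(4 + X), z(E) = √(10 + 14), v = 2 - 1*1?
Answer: 571560 - 3024*√6 ≈ 5.6415e+5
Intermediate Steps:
v = 1 (v = 2 - 1 = 1)
z(E) = 2*√6 (z(E) = √24 = 2*√6)
V(X, A) = (1 + A)*(4 + X) (V(X, A) = (A + 1)*(4 + X) = (1 + A)*(4 + X))
(V(38, -19) + z(-32))² = ((4 + 38 + 4*(-19) - 19*38) + 2*√6)² = ((4 + 38 - 76 - 722) + 2*√6)² = (-756 + 2*√6)²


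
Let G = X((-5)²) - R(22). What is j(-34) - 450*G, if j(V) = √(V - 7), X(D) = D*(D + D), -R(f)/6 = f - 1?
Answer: -619200 + I*√41 ≈ -6.192e+5 + 6.4031*I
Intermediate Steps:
R(f) = 6 - 6*f (R(f) = -6*(f - 1) = -6*(-1 + f) = 6 - 6*f)
X(D) = 2*D² (X(D) = D*(2*D) = 2*D²)
G = 1376 (G = 2*((-5)²)² - (6 - 6*22) = 2*25² - (6 - 132) = 2*625 - 1*(-126) = 1250 + 126 = 1376)
j(V) = √(-7 + V)
j(-34) - 450*G = √(-7 - 34) - 450*1376 = √(-41) - 619200 = I*√41 - 619200 = -619200 + I*√41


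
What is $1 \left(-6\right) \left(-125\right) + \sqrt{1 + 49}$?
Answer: $750 + 5 \sqrt{2} \approx 757.07$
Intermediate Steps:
$1 \left(-6\right) \left(-125\right) + \sqrt{1 + 49} = \left(-6\right) \left(-125\right) + \sqrt{50} = 750 + 5 \sqrt{2}$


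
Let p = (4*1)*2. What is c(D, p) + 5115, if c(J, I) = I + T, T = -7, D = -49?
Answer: 5116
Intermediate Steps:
p = 8 (p = 4*2 = 8)
c(J, I) = -7 + I (c(J, I) = I - 7 = -7 + I)
c(D, p) + 5115 = (-7 + 8) + 5115 = 1 + 5115 = 5116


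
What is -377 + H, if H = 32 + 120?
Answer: -225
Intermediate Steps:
H = 152
-377 + H = -377 + 152 = -225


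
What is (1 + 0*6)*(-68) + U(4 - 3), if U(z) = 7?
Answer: -61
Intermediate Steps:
(1 + 0*6)*(-68) + U(4 - 3) = (1 + 0*6)*(-68) + 7 = (1 + 0)*(-68) + 7 = 1*(-68) + 7 = -68 + 7 = -61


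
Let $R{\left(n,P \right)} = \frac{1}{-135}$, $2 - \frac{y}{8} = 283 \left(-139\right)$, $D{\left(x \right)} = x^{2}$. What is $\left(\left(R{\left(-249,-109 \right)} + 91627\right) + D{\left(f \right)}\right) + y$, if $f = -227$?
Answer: $\frac{61812179}{135} \approx 4.5787 \cdot 10^{5}$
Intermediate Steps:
$y = 314712$ ($y = 16 - 8 \cdot 283 \left(-139\right) = 16 - -314696 = 16 + 314696 = 314712$)
$R{\left(n,P \right)} = - \frac{1}{135}$
$\left(\left(R{\left(-249,-109 \right)} + 91627\right) + D{\left(f \right)}\right) + y = \left(\left(- \frac{1}{135} + 91627\right) + \left(-227\right)^{2}\right) + 314712 = \left(\frac{12369644}{135} + 51529\right) + 314712 = \frac{19326059}{135} + 314712 = \frac{61812179}{135}$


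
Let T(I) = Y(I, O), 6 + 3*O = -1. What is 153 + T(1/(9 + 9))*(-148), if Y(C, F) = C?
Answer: 1303/9 ≈ 144.78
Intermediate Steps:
O = -7/3 (O = -2 + (⅓)*(-1) = -2 - ⅓ = -7/3 ≈ -2.3333)
T(I) = I
153 + T(1/(9 + 9))*(-148) = 153 - 148/(9 + 9) = 153 - 148/18 = 153 + (1/18)*(-148) = 153 - 74/9 = 1303/9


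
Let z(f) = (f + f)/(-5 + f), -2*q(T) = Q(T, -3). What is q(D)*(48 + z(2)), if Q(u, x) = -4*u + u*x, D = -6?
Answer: -980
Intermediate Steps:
q(T) = 7*T/2 (q(T) = -T*(-4 - 3)/2 = -T*(-7)/2 = -(-7)*T/2 = 7*T/2)
z(f) = 2*f/(-5 + f) (z(f) = (2*f)/(-5 + f) = 2*f/(-5 + f))
q(D)*(48 + z(2)) = ((7/2)*(-6))*(48 + 2*2/(-5 + 2)) = -21*(48 + 2*2/(-3)) = -21*(48 + 2*2*(-⅓)) = -21*(48 - 4/3) = -21*140/3 = -980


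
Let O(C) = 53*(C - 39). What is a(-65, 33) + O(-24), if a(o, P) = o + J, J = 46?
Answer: -3358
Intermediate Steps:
O(C) = -2067 + 53*C (O(C) = 53*(-39 + C) = -2067 + 53*C)
a(o, P) = 46 + o (a(o, P) = o + 46 = 46 + o)
a(-65, 33) + O(-24) = (46 - 65) + (-2067 + 53*(-24)) = -19 + (-2067 - 1272) = -19 - 3339 = -3358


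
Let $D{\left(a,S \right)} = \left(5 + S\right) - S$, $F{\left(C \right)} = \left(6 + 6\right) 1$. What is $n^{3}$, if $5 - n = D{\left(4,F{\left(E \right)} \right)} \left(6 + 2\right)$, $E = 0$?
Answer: $-42875$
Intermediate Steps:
$F{\left(C \right)} = 12$ ($F{\left(C \right)} = 12 \cdot 1 = 12$)
$D{\left(a,S \right)} = 5$
$n = -35$ ($n = 5 - 5 \left(6 + 2\right) = 5 - 5 \cdot 8 = 5 - 40 = -35$)
$n^{3} = \left(-35\right)^{3} = -42875$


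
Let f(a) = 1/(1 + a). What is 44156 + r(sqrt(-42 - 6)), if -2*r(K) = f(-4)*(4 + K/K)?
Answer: 264941/6 ≈ 44157.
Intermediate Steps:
r(K) = 5/6 (r(K) = -(4 + K/K)/(2*(1 - 4)) = -(4 + 1)/(2*(-3)) = -(-1)*5/6 = -1/2*(-5/3) = 5/6)
44156 + r(sqrt(-42 - 6)) = 44156 + 5/6 = 264941/6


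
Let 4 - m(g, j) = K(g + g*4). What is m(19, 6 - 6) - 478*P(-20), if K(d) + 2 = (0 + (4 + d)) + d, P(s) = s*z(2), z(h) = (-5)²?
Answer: 238812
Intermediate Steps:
z(h) = 25
P(s) = 25*s (P(s) = s*25 = 25*s)
K(d) = 2 + 2*d (K(d) = -2 + ((0 + (4 + d)) + d) = -2 + ((4 + d) + d) = -2 + (4 + 2*d) = 2 + 2*d)
m(g, j) = 2 - 10*g (m(g, j) = 4 - (2 + 2*(g + g*4)) = 4 - (2 + 2*(g + 4*g)) = 4 - (2 + 2*(5*g)) = 4 - (2 + 10*g) = 4 + (-2 - 10*g) = 2 - 10*g)
m(19, 6 - 6) - 478*P(-20) = (2 - 10*19) - 11950*(-20) = (2 - 190) - 478*(-500) = -188 + 239000 = 238812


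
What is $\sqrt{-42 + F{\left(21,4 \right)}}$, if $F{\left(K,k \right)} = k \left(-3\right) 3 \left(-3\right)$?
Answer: $\sqrt{66} \approx 8.124$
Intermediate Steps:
$F{\left(K,k \right)} = 27 k$ ($F{\left(K,k \right)} = - 3 k 3 \left(-3\right) = - 9 k \left(-3\right) = 27 k$)
$\sqrt{-42 + F{\left(21,4 \right)}} = \sqrt{-42 + 27 \cdot 4} = \sqrt{-42 + 108} = \sqrt{66}$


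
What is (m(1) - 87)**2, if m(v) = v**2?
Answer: 7396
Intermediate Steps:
(m(1) - 87)**2 = (1**2 - 87)**2 = (1 - 87)**2 = (-86)**2 = 7396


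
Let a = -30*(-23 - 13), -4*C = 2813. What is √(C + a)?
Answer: √1507/2 ≈ 19.410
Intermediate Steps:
C = -2813/4 (C = -¼*2813 = -2813/4 ≈ -703.25)
a = 1080 (a = -30*(-36) = 1080)
√(C + a) = √(-2813/4 + 1080) = √(1507/4) = √1507/2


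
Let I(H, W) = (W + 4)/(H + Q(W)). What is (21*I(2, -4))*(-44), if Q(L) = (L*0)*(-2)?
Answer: 0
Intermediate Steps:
Q(L) = 0 (Q(L) = 0*(-2) = 0)
I(H, W) = (4 + W)/H (I(H, W) = (W + 4)/(H + 0) = (4 + W)/H)
(21*I(2, -4))*(-44) = (21*((4 - 4)/2))*(-44) = (21*((½)*0))*(-44) = (21*0)*(-44) = 0*(-44) = 0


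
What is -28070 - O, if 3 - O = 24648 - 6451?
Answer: -9876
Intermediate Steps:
O = -18194 (O = 3 - (24648 - 6451) = 3 - 1*18197 = 3 - 18197 = -18194)
-28070 - O = -28070 - 1*(-18194) = -28070 + 18194 = -9876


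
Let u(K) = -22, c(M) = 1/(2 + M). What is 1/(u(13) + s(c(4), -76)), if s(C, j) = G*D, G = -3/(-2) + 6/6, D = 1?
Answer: -2/39 ≈ -0.051282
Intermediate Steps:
G = 5/2 (G = -3*(-½) + 6*(⅙) = 3/2 + 1 = 5/2 ≈ 2.5000)
s(C, j) = 5/2 (s(C, j) = (5/2)*1 = 5/2)
1/(u(13) + s(c(4), -76)) = 1/(-22 + 5/2) = 1/(-39/2) = -2/39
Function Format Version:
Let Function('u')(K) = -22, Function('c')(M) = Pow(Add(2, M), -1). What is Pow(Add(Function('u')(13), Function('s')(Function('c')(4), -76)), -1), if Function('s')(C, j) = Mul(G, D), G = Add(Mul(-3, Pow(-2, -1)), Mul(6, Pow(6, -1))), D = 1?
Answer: Rational(-2, 39) ≈ -0.051282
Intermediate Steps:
G = Rational(5, 2) (G = Add(Mul(-3, Rational(-1, 2)), Mul(6, Rational(1, 6))) = Add(Rational(3, 2), 1) = Rational(5, 2) ≈ 2.5000)
Function('s')(C, j) = Rational(5, 2) (Function('s')(C, j) = Mul(Rational(5, 2), 1) = Rational(5, 2))
Pow(Add(Function('u')(13), Function('s')(Function('c')(4), -76)), -1) = Pow(Add(-22, Rational(5, 2)), -1) = Pow(Rational(-39, 2), -1) = Rational(-2, 39)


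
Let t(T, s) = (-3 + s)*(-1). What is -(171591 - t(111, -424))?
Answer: -171164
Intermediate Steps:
t(T, s) = 3 - s
-(171591 - t(111, -424)) = -(171591 - (3 - 1*(-424))) = -(171591 - (3 + 424)) = -(171591 - 1*427) = -(171591 - 427) = -1*171164 = -171164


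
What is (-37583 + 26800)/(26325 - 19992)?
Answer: -10783/6333 ≈ -1.7027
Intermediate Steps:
(-37583 + 26800)/(26325 - 19992) = -10783/6333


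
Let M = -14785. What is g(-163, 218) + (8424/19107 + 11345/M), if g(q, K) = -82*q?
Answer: 83905835891/6277711 ≈ 13366.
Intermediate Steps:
g(-163, 218) + (8424/19107 + 11345/M) = -82*(-163) + (8424/19107 + 11345/(-14785)) = 13366 + (8424*(1/19107) + 11345*(-1/14785)) = 13366 + (936/2123 - 2269/2957) = 13366 - 2049335/6277711 = 83905835891/6277711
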